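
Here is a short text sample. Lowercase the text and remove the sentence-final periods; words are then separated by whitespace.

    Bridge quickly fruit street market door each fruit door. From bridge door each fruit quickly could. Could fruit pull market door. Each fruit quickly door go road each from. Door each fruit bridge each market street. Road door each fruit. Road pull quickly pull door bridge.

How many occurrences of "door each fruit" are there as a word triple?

5

Scanning the 44 overlapping trigram windows for "door each fruit":
  position 6–8: door each fruit
  position 12–14: door each fruit
  position 21–23: door each fruit
  position 30–32: door each fruit
  position 38–40: door each fruit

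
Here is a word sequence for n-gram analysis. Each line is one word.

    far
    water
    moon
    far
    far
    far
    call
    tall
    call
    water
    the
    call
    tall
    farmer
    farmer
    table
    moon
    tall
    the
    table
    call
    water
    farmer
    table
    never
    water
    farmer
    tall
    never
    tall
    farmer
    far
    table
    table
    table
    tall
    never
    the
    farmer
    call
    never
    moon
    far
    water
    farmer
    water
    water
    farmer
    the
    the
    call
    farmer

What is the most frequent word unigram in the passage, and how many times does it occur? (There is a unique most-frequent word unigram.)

"farmer", 9 times

Unigram frequencies (highest first):
  farmer: 9
  water: 7
  far: 6
  call: 6
  tall: 6
  table: 6
  … (3 more, each ≤ 5)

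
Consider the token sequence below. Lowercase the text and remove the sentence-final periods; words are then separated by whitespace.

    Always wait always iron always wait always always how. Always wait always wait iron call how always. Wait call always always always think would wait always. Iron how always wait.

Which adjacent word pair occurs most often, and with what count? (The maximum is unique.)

Bigram frequencies (highest first):
  always wait: 6
  wait always: 4
  always always: 3
  how always: 3
  always iron: 2
  iron always: 1
  … (10 more, each ≤ 1)

"always wait", 6 times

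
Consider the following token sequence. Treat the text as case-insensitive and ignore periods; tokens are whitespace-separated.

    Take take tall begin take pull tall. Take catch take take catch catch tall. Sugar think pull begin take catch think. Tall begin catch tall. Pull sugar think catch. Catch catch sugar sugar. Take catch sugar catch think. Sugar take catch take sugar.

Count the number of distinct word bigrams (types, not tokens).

27

43 tokens → 42 bigram windows in total.
Repeated bigrams (each contributes count−1 duplicates):
  take catch: 5
  catch catch: 3
  begin take: 2
  catch sugar: 2
  catch take: 2
  catch tall: 2
  catch think: 2
  sugar take: 2
  … (3 more repeated)
15 duplicate windows → 42 − 15 = 27 distinct.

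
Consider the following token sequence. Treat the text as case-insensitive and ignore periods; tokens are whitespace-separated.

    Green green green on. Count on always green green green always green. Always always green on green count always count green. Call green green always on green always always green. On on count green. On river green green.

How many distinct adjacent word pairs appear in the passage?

19

38 tokens → 37 bigram windows in total.
Repeated bigrams (each contributes count−1 duplicates):
  green green: 6
  always green: 4
  green always: 4
  green on: 4
  always always: 2
  count green: 2
  on count: 2
  on green: 2
18 duplicate windows → 37 − 18 = 19 distinct.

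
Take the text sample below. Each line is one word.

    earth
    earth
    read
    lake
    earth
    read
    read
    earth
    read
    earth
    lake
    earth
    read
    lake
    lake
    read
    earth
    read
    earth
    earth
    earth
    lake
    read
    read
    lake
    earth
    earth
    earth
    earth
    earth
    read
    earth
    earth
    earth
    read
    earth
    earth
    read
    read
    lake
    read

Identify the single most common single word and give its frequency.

"earth", 20 times

Unigram frequencies (highest first):
  earth: 20
  read: 14
  lake: 7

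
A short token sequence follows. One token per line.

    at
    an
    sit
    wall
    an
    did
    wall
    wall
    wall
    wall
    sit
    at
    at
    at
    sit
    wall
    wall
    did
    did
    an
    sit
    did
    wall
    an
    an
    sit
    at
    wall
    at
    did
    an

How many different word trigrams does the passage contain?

28

31 tokens → 29 trigram windows in total.
Repeated trigrams (each contributes count−1 duplicates):
  wall wall wall: 2
1 duplicate windows → 29 − 1 = 28 distinct.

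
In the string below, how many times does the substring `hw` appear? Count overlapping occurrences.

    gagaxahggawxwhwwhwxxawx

2

Sliding a length-2 window over the 23 characters (22 positions):
  position 14–15: hw
  position 17–18: hw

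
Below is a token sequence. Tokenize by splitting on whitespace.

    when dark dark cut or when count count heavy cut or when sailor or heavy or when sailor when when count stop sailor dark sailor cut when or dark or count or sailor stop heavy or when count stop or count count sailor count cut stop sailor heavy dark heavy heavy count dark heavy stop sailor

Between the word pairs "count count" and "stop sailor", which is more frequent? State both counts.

"count count": 2 occurrences
"stop sailor": 3 occurrences

"stop sailor" (3 vs 2)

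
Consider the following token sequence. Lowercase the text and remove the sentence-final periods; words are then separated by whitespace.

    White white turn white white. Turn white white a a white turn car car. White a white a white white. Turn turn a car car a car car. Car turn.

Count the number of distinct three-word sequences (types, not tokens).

22

30 tokens → 28 trigram windows in total.
Repeated trigrams (each contributes count−1 duplicates):
  white white turn: 3
  a car car: 2
  turn white white: 2
  white a white: 2
  white turn white: 2
6 duplicate windows → 28 − 6 = 22 distinct.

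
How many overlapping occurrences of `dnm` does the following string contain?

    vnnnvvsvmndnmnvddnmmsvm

2

Sliding a length-3 window over the 23 characters (21 positions):
  position 11–13: dnm
  position 17–19: dnm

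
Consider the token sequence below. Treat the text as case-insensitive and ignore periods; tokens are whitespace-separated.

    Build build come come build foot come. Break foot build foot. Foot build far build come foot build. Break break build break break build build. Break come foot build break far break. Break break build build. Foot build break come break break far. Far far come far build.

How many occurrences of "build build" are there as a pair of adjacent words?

3

Scanning the 47 overlapping bigram windows for "build build":
  position 1–2: build build
  position 24–25: build build
  position 35–36: build build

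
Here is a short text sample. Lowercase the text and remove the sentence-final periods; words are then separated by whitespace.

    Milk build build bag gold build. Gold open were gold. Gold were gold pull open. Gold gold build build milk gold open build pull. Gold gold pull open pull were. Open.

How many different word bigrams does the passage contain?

22

31 tokens → 30 bigram windows in total.
Repeated bigrams (each contributes count−1 duplicates):
  gold gold: 3
  build build: 2
  gold build: 2
  gold open: 2
  gold pull: 2
  pull open: 2
  were gold: 2
8 duplicate windows → 30 − 8 = 22 distinct.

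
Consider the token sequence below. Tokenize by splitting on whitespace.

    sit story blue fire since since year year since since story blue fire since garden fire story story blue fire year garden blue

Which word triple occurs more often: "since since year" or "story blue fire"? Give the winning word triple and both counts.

"since since year": 1 occurrence
"story blue fire": 3 occurrences

"story blue fire" (3 vs 1)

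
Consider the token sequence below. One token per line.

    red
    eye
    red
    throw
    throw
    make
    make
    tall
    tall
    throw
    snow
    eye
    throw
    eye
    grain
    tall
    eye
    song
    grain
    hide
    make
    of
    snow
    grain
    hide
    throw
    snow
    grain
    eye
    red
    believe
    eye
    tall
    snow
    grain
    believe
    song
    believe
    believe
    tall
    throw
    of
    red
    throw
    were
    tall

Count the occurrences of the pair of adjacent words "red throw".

2

Scanning the 45 overlapping bigram windows for "red throw":
  position 3–4: red throw
  position 43–44: red throw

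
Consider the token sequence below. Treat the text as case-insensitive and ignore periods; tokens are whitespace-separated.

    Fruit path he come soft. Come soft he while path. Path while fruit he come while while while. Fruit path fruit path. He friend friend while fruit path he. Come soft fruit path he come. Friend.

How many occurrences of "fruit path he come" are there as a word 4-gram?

3

Scanning the 33 overlapping 4-gram windows for "fruit path he come":
  position 1–4: fruit path he come
  position 27–30: fruit path he come
  position 32–35: fruit path he come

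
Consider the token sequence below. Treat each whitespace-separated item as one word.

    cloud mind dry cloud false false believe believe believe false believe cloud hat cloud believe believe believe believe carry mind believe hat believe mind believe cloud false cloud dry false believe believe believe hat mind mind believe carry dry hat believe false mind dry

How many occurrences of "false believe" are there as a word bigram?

3

Scanning the 43 overlapping bigram windows for "false believe":
  position 6–7: false believe
  position 10–11: false believe
  position 30–31: false believe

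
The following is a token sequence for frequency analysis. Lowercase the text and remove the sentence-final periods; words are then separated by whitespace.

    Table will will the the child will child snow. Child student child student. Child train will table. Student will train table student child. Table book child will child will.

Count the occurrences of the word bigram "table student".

2

Scanning the 28 overlapping bigram windows for "table student":
  position 17–18: table student
  position 21–22: table student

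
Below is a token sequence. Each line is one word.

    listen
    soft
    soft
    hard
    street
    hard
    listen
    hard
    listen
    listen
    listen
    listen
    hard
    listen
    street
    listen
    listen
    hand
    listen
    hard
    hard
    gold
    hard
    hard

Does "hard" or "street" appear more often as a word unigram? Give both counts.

"hard": 8 occurrences
"street": 2 occurrences

"hard" (8 vs 2)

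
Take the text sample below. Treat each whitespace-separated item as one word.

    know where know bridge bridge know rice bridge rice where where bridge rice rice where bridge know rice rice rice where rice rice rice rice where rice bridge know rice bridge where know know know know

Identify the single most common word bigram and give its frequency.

Bigram frequencies (highest first):
  rice rice: 6
  rice where: 4
  bridge know: 3
  know rice: 3
  rice bridge: 3
  know know: 3
  … (9 more, each ≤ 2)

"rice rice", 6 times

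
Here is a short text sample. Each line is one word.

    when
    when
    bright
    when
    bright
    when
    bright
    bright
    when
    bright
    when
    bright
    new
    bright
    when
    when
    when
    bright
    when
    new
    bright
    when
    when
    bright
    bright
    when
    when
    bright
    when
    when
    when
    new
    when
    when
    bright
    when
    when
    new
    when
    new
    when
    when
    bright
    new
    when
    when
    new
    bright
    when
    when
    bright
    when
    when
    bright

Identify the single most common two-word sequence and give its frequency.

Bigram frequencies (highest first):
  when when: 13
  when bright: 12
  bright when: 12
  when new: 5
  new when: 4
  new bright: 3
  … (2 more, each ≤ 2)

"when when", 13 times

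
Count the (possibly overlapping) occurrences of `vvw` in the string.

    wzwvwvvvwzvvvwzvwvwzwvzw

2

Sliding a length-3 window over the 24 characters (22 positions):
  position 7–9: vvw
  position 12–14: vvw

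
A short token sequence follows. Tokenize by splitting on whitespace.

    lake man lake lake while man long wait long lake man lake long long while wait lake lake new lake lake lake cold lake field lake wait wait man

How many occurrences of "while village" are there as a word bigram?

0

Scanning the 28 overlapping bigram windows for "while village":
  (none found)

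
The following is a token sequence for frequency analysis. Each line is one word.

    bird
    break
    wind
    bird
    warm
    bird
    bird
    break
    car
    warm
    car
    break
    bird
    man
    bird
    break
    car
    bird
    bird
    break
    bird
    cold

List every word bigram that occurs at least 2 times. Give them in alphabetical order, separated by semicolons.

Bigram counts meeting the condition (at least 2 times):
  bird bird: 2
  bird break: 4
  break bird: 2
  break car: 2

bird bird; bird break; break bird; break car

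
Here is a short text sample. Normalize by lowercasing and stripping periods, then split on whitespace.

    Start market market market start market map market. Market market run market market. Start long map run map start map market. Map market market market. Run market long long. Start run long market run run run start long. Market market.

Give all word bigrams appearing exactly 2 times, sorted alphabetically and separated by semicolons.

long market; market map; market start; run market; run run; start long; start market

Bigram counts meeting the condition (exactly 2 times):
  long market: 2
  market map: 2
  market start: 2
  run market: 2
  run run: 2
  start long: 2
  start market: 2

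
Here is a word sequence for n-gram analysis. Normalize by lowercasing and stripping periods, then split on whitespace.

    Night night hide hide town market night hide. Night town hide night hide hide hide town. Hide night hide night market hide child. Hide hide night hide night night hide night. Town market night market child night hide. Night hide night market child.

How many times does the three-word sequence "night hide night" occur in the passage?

Scanning the 41 overlapping trigram windows for "night hide night":
  position 7–9: night hide night
  position 18–20: night hide night
  position 26–28: night hide night
  position 29–31: night hide night
  position 37–39: night hide night
  position 39–41: night hide night

6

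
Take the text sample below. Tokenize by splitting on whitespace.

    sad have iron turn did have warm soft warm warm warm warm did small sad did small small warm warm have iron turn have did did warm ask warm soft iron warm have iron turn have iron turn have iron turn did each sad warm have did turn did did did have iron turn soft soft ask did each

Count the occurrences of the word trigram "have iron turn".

Scanning the 57 overlapping trigram windows for "have iron turn":
  position 2–4: have iron turn
  position 21–23: have iron turn
  position 33–35: have iron turn
  position 36–38: have iron turn
  position 39–41: have iron turn
  position 52–54: have iron turn

6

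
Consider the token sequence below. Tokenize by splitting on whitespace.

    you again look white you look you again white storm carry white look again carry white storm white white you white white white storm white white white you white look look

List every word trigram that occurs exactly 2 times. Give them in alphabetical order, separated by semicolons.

storm white white; white storm white; white white white; white white you; white you white

Trigram counts meeting the condition (exactly 2 times):
  storm white white: 2
  white storm white: 2
  white white white: 2
  white white you: 2
  white you white: 2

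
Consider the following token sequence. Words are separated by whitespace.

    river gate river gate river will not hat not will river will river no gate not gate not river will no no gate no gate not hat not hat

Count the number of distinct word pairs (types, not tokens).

29 tokens → 28 bigram windows in total.
Repeated bigrams (each contributes count−1 duplicates):
  gate not: 3
  no gate: 3
  not hat: 3
  river will: 3
  gate river: 2
  hat not: 2
  river gate: 2
  will river: 2
12 duplicate windows → 28 − 12 = 16 distinct.

16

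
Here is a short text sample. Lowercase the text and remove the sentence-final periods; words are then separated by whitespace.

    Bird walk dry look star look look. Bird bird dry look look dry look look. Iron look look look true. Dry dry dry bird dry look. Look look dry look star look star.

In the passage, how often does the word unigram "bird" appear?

4

Scanning the 33 tokens for "bird":
  position 1: bird
  position 8: bird
  position 9: bird
  position 24: bird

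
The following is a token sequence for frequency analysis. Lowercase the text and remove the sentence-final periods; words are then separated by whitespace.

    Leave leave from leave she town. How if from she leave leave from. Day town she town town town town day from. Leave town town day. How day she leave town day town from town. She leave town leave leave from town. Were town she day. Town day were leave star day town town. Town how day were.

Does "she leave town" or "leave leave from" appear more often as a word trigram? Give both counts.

"leave leave from" (3 vs 2)

"she leave town": 2 occurrences
"leave leave from": 3 occurrences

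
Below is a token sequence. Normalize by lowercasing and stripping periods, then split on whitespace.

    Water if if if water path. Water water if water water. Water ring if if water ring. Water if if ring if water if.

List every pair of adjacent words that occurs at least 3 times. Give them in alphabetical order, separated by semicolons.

if if; if water; water if; water water

Bigram counts meeting the condition (at least 3 times):
  if if: 4
  if water: 4
  water if: 4
  water water: 3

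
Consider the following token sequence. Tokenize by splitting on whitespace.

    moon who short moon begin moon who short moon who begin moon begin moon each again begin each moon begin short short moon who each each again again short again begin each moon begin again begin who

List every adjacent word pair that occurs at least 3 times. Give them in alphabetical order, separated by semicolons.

again begin; begin moon; moon begin; moon who; short moon

Bigram counts meeting the condition (at least 3 times):
  again begin: 3
  begin moon: 3
  moon begin: 4
  moon who: 4
  short moon: 3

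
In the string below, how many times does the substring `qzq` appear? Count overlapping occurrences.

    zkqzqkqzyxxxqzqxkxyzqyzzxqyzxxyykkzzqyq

Sliding a length-3 window over the 39 characters (37 positions):
  position 3–5: qzq
  position 13–15: qzq

2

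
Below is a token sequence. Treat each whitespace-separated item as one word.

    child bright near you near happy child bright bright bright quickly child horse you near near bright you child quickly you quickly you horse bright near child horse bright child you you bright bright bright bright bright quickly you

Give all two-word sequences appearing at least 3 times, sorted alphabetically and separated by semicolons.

Bigram counts meeting the condition (at least 3 times):
  bright bright: 6
  quickly you: 3

bright bright; quickly you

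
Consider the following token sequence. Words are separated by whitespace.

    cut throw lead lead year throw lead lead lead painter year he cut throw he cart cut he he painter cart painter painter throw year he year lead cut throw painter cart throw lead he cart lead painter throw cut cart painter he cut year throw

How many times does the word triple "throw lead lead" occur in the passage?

2

Scanning the 44 overlapping trigram windows for "throw lead lead":
  position 2–4: throw lead lead
  position 6–8: throw lead lead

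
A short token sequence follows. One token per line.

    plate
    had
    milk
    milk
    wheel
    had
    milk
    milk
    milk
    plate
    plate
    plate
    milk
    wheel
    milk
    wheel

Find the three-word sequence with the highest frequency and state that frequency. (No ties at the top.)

Trigram frequencies (highest first):
  had milk milk: 2
  plate had milk: 1
  milk milk wheel: 1
  milk wheel had: 1
  wheel had milk: 1
  milk milk milk: 1
  … (7 more, each ≤ 1)

"had milk milk", 2 times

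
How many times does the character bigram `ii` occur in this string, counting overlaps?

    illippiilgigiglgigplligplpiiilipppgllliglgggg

Sliding a length-2 window over the 45 characters (44 positions):
  position 7–8: ii
  position 27–28: ii
  position 28–29: ii

3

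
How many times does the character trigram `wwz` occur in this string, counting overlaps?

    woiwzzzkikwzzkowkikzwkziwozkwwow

Sliding a length-3 window over the 32 characters (30 positions):
  (no match at any position)

0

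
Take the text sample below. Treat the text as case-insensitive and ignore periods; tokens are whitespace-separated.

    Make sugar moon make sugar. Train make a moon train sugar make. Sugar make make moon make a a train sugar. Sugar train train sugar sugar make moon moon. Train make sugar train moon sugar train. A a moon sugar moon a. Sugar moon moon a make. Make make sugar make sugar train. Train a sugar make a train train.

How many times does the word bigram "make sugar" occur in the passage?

6

Scanning the 59 overlapping bigram windows for "make sugar":
  position 1–2: make sugar
  position 4–5: make sugar
  position 12–13: make sugar
  position 31–32: make sugar
  position 49–50: make sugar
  position 51–52: make sugar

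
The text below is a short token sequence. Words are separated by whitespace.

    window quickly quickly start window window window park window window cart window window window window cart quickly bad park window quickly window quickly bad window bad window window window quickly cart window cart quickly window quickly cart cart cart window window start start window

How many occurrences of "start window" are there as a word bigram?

2

Scanning the 43 overlapping bigram windows for "start window":
  position 4–5: start window
  position 43–44: start window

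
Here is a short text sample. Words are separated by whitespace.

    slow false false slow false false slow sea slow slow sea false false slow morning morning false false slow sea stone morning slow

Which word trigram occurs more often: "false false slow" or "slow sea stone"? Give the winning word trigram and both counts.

"false false slow": 4 occurrences
"slow sea stone": 1 occurrence

"false false slow" (4 vs 1)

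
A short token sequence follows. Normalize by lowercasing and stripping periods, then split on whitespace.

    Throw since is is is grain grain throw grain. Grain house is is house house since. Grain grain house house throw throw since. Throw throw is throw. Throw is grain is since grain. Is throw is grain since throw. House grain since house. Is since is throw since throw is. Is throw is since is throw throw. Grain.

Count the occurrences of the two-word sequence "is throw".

5

Scanning the 57 overlapping bigram windows for "is throw":
  position 26–27: is throw
  position 34–35: is throw
  position 46–47: is throw
  position 51–52: is throw
  position 55–56: is throw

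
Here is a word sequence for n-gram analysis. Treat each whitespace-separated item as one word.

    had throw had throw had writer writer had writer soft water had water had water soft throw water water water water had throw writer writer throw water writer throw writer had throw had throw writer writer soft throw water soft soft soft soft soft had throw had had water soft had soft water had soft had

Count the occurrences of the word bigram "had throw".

Scanning the 55 overlapping bigram windows for "had throw":
  position 1–2: had throw
  position 3–4: had throw
  position 22–23: had throw
  position 31–32: had throw
  position 33–34: had throw
  position 45–46: had throw

6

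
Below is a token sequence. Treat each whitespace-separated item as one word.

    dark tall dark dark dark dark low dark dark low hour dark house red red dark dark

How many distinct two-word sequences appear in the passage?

11

17 tokens → 16 bigram windows in total.
Repeated bigrams (each contributes count−1 duplicates):
  dark dark: 5
  dark low: 2
5 duplicate windows → 16 − 5 = 11 distinct.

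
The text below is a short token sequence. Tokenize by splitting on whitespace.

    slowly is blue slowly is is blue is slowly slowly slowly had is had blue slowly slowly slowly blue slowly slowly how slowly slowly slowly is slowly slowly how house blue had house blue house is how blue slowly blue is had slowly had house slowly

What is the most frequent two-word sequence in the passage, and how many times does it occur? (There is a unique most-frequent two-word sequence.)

Bigram frequencies (highest first):
  slowly slowly: 8
  blue slowly: 4
  slowly is: 3
  is blue: 2
  blue is: 2
  is slowly: 2
  … (18 more, each ≤ 2)

"slowly slowly", 8 times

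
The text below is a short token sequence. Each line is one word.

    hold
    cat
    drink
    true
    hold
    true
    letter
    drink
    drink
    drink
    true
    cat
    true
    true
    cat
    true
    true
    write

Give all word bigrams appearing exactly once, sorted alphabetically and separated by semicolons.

Bigram counts meeting the condition (exactly once):
  cat drink: 1
  hold cat: 1
  hold true: 1
  letter drink: 1
  true hold: 1
  true letter: 1
  true write: 1

cat drink; hold cat; hold true; letter drink; true hold; true letter; true write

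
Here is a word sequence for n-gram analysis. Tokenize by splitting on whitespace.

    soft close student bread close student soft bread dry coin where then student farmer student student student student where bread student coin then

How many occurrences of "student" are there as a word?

8

Scanning the 23 tokens for "student":
  position 3: student
  position 6: student
  position 13: student
  position 15: student
  position 16: student
  position 17: student
  position 18: student
  position 21: student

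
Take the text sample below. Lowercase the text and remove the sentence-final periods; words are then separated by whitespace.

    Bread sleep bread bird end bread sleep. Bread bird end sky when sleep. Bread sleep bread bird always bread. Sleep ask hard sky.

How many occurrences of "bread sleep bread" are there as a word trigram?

3

Scanning the 21 overlapping trigram windows for "bread sleep bread":
  position 1–3: bread sleep bread
  position 6–8: bread sleep bread
  position 14–16: bread sleep bread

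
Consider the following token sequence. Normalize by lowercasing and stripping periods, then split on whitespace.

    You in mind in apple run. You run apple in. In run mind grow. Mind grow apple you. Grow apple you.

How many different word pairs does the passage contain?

21 tokens → 20 bigram windows in total.
Repeated bigrams (each contributes count−1 duplicates):
  apple you: 2
  grow apple: 2
  mind grow: 2
3 duplicate windows → 20 − 3 = 17 distinct.

17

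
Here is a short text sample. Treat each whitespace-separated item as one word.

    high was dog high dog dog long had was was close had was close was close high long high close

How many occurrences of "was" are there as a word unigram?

5

Scanning the 20 tokens for "was":
  position 2: was
  position 9: was
  position 10: was
  position 13: was
  position 15: was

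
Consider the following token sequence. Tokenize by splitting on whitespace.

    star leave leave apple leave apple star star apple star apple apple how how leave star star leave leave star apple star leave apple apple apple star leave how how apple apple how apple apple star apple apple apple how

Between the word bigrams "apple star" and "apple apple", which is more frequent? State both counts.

"apple star": 5 occurrences
"apple apple": 7 occurrences

"apple apple" (7 vs 5)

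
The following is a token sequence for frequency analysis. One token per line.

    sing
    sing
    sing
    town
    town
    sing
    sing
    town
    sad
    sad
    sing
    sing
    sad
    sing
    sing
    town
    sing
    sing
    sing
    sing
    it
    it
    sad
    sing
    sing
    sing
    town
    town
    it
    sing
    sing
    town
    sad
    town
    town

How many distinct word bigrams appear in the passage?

14

35 tokens → 34 bigram windows in total.
Repeated bigrams (each contributes count−1 duplicates):
  sing sing: 11
  sing town: 5
  sad sing: 3
  town town: 3
  town sad: 2
  town sing: 2
20 duplicate windows → 34 − 20 = 14 distinct.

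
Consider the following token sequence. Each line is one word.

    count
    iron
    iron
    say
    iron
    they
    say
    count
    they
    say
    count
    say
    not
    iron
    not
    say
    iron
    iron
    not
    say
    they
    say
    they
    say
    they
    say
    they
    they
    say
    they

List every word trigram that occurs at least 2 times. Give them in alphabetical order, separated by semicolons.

iron not say; say they say; they say count; they say they

Trigram counts meeting the condition (at least 2 times):
  iron not say: 2
  say they say: 3
  they say count: 2
  they say they: 4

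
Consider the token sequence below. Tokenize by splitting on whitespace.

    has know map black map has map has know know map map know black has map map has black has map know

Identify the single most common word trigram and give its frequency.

"black has map", 2 times

Trigram frequencies (highest first):
  black has map: 2
  has know map: 1
  know map black: 1
  map black map: 1
  black map has: 1
  map has map: 1
  … (13 more, each ≤ 1)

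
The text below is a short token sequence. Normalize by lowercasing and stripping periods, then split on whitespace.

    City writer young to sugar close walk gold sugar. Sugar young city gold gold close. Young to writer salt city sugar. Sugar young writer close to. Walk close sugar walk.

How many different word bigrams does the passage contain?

30 tokens → 29 bigram windows in total.
Repeated bigrams (each contributes count−1 duplicates):
  sugar sugar: 2
  sugar young: 2
  young to: 2
3 duplicate windows → 29 − 3 = 26 distinct.

26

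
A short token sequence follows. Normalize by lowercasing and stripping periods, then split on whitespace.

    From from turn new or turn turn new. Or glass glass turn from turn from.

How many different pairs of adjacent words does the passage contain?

15 tokens → 14 bigram windows in total.
Repeated bigrams (each contributes count−1 duplicates):
  from turn: 2
  new or: 2
  turn from: 2
  turn new: 2
4 duplicate windows → 14 − 4 = 10 distinct.

10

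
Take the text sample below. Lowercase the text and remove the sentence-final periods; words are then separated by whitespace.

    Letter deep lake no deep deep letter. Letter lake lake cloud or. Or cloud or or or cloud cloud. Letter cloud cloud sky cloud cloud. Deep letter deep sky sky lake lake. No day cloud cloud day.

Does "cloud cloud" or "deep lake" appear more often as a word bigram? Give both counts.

"cloud cloud" (4 vs 1)

"cloud cloud": 4 occurrences
"deep lake": 1 occurrence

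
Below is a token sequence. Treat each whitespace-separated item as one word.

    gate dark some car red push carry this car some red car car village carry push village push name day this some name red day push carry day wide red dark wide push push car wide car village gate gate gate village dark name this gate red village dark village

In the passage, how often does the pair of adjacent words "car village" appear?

2

Scanning the 49 overlapping bigram windows for "car village":
  position 13–14: car village
  position 37–38: car village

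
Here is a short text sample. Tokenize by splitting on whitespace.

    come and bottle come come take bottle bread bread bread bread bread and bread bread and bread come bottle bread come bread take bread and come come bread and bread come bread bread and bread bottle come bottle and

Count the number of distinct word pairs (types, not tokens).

39 tokens → 38 bigram windows in total.
Repeated bigrams (each contributes count−1 duplicates):
  bread bread: 6
  bread and: 5
  and bread: 4
  bread come: 3
  come bread: 3
  bottle bread: 2
  bottle come: 2
  come bottle: 2
  … (1 more repeated)
20 duplicate windows → 38 − 20 = 18 distinct.

18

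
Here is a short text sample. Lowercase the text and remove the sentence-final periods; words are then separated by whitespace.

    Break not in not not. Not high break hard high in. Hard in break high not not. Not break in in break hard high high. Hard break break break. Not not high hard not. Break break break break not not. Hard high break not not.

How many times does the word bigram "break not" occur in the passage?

Scanning the 44 overlapping bigram windows for "break not":
  position 1–2: break not
  position 29–30: break not
  position 38–39: break not
  position 43–44: break not

4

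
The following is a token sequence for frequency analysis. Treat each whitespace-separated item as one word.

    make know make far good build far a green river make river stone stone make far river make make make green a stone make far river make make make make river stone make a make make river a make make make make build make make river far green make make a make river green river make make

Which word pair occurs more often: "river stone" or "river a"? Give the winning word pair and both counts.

"river stone" (2 vs 1)

"river stone": 2 occurrences
"river a": 1 occurrence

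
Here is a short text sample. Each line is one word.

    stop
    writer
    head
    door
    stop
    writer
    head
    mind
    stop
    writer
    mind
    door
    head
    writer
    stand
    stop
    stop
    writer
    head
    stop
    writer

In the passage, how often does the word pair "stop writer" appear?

5

Scanning the 20 overlapping bigram windows for "stop writer":
  position 1–2: stop writer
  position 5–6: stop writer
  position 9–10: stop writer
  position 17–18: stop writer
  position 20–21: stop writer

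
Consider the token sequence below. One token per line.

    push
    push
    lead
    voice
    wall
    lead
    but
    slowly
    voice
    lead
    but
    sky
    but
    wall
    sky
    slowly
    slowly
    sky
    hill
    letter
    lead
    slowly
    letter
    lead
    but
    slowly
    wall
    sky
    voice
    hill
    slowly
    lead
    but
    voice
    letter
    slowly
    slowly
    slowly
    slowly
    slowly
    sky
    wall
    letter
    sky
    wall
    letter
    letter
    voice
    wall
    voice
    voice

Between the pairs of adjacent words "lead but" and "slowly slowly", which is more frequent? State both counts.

"slowly slowly" (5 vs 4)

"lead but": 4 occurrences
"slowly slowly": 5 occurrences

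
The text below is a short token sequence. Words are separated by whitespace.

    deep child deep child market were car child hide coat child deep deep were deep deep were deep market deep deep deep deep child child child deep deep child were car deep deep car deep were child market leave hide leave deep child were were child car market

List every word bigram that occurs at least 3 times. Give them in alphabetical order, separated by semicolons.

Bigram counts meeting the condition (at least 3 times):
  child deep: 3
  deep child: 5
  deep deep: 7
  deep were: 3

child deep; deep child; deep deep; deep were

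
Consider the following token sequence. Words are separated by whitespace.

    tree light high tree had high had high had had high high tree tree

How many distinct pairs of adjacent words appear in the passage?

9

14 tokens → 13 bigram windows in total.
Repeated bigrams (each contributes count−1 duplicates):
  had high: 3
  high had: 2
  high tree: 2
4 duplicate windows → 13 − 4 = 9 distinct.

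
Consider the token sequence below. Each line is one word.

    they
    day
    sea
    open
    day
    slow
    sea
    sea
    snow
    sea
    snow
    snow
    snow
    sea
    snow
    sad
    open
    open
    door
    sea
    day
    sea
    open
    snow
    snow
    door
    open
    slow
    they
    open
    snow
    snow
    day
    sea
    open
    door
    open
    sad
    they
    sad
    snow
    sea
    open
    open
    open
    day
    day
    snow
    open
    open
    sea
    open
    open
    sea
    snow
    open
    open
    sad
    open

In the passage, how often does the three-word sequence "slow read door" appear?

0

Scanning the 57 overlapping trigram windows for "slow read door":
  (none found)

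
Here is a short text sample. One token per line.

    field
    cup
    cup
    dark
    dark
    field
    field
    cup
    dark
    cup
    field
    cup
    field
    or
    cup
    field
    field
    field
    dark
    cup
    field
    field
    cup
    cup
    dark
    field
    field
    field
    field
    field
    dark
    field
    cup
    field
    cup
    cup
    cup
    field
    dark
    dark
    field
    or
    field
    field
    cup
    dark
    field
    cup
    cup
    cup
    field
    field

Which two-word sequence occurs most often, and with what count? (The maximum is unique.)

"field field", 10 times

Bigram frequencies (highest first):
  field field: 10
  field cup: 8
  cup field: 7
  cup cup: 6
  dark field: 5
  cup dark: 4
  … (6 more, each ≤ 3)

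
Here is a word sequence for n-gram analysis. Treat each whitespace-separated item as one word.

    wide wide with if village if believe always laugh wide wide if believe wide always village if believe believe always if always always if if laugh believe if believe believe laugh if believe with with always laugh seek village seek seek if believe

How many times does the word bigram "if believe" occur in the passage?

6

Scanning the 42 overlapping bigram windows for "if believe":
  position 6–7: if believe
  position 12–13: if believe
  position 17–18: if believe
  position 28–29: if believe
  position 32–33: if believe
  position 42–43: if believe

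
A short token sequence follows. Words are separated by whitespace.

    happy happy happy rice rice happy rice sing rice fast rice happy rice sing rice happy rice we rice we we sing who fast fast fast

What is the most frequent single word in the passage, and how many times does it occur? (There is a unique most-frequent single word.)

"rice", 9 times

Unigram frequencies (highest first):
  rice: 9
  happy: 6
  fast: 4
  sing: 3
  we: 3
  who: 1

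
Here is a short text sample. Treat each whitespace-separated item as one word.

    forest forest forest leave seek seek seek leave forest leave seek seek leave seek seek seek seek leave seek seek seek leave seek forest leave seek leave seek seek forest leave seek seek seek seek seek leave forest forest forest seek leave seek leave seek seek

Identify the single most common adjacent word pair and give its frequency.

Bigram frequencies (highest first):
  seek seek: 14
  leave seek: 10
  seek leave: 8
  forest forest: 4
  forest leave: 4
  leave forest: 2
  … (2 more, each ≤ 2)

"seek seek", 14 times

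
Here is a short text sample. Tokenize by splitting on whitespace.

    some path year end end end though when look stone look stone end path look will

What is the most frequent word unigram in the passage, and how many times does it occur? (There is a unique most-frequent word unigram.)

"end", 4 times

Unigram frequencies (highest first):
  end: 4
  look: 3
  path: 2
  stone: 2
  some: 1
  year: 1
  … (3 more, each ≤ 1)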